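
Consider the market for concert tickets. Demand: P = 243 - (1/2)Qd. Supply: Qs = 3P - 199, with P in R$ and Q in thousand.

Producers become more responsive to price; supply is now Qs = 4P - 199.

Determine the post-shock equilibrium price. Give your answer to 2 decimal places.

Original equilibrium: 486 - 2P = 3P - 199 gives 685 = 5P, so P = 137 and Q = 212.
After the shift, demand is Qd = 486 - 2P and supply is Qs = 4P - 199.
Clearing the new market: 486 - 2P = 4P - 199, so P = 685/6 ≈ 114.1667 and Q = 773/3 ≈ 257.6667.

114.17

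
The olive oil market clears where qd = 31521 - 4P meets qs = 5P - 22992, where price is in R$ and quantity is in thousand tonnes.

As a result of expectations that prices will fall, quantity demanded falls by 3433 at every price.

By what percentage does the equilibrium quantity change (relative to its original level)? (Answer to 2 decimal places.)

Before the shock: 31521 - 4P = 5P - 22992 ⇒ 54513 = 9P ⇒ P = 6057, q = 7293.
With the change applied: demand qd = 28088 - 4P, supply qs = 5P - 22992.
Equate the new curves: 28088 - 4P = 5P - 22992, giving 51080 = 9P, P = 51080/9 ≈ 5675.5556, q = 48472/9 ≈ 5385.7778.
%Δq = (5385.7778 − 7293) / 7293 × 100 = -26.15%.

-26.15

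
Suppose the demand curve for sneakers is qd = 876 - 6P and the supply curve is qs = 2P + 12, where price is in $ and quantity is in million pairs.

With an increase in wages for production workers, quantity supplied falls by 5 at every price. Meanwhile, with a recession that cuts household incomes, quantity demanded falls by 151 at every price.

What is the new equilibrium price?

Original equilibrium: 876 - 6P = 2P + 12 gives 864 = 8P, so P = 108 and q = 228.
The shock moves the curves to qd = 725 - 6P and qs = 2P + 7.
Clearing the new market: 725 - 6P = 2P + 7, so P = 89.75 and q = 186.5.

89.75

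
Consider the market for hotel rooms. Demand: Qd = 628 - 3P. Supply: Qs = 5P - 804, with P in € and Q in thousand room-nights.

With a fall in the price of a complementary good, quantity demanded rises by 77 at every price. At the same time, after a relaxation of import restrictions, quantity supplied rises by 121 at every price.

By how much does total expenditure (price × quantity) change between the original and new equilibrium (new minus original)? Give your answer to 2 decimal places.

+15721.75

Solve the original market: 628 - 3P = 5P - 804, hence P = 179 and Q = 91.
The shock moves the curves to Qd = 705 - 3P and Qs = 5P - 683.
Equate the new curves: 705 - 3P = 5P - 683, giving 1388 = 8P, P = 173.5, Q = 184.5.
Expenditure moves from 179×91 = 16289 to 173.5×184.5 = 32010.75; change = +15721.75.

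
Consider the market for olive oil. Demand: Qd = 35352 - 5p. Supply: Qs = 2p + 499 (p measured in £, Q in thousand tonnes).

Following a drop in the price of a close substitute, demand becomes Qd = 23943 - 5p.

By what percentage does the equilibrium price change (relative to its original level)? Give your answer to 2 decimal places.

Solve the original market: 35352 - 5p = 2p + 499, hence p = 4979 and Q = 10457.
The shock moves the curves to Qd = 23943 - 5p and Qs = 2p + 499.
Clearing the new market: 23943 - 5p = 2p + 499, so p = 23444/7 ≈ 3349.1429 and Q = 50381/7 ≈ 7197.2857.
%Δp = (3349.1429 − 4979) / 4979 × 100 = -32.73%.

-32.73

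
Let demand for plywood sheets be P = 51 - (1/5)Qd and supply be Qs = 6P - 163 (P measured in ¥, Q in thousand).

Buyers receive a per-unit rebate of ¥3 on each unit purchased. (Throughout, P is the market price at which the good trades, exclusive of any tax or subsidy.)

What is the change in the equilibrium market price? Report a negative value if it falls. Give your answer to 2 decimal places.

+1.36

Initially, 255 - 5P = 6P - 163, so 418 = 11P and P = 38, Q = 65.
Since buyers' out-of-pocket price is the market price minus the rebate, the effective demand curve becomes Qd = 270 - 5P.
Clearing the new market: 270 - 5P = 6P - 163, so P = 433/11 ≈ 39.3636 and Q = 805/11 ≈ 73.1818.
ΔP = 39.3636 − 38 = +1.36.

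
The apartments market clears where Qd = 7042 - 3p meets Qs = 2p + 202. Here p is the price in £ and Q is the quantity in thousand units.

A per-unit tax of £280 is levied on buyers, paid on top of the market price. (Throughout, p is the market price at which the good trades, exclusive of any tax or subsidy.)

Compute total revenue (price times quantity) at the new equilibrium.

3122400

Original equilibrium: 7042 - 3p = 2p + 202 gives 6840 = 5p, so p = 1368 and Q = 2938.
Since buyers pay the price plus the tax, the effective demand curve becomes Qd = 6202 - 3p.
Clearing the new market: 6202 - 3p = 2p + 202, so p = 1200 and Q = 2602.
New expenditure = 1200 × 2602 = 3122400.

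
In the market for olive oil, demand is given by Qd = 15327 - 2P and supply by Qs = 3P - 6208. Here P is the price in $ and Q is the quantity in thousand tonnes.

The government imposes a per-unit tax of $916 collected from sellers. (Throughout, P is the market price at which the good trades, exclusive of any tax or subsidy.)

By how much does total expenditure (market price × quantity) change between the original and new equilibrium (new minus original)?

Initially, 15327 - 2P = 3P - 6208, so 21535 = 5P and P = 4307, Q = 6713.
Since sellers keep the price net of the tax, the effective supply curve becomes Qs = 3P - 8956.
Setting them equal: 15327 - 2P = 3P - 8956 → 24283 = 5P, so P = 4856.6 and Q = 5613.8.
Expenditure moves from 4307×6713 = 28912891 to 4856.6×5613.8 = 27263981.08; change = -1648909.92.

-1648909.92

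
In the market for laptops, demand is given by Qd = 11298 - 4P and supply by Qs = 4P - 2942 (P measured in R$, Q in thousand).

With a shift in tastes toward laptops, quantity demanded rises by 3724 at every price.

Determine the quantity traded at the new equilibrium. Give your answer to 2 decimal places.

Before the shock: 11298 - 4P = 4P - 2942 ⇒ 14240 = 8P ⇒ P = 1780, Q = 4178.
The shock moves the curves to Qd = 15022 - 4P and Qs = 4P - 2942.
New equilibrium: 15022 - 4P = 4P - 2942 ⇒ 17964 = 8P ⇒ P = 2245.5, Q = 6040.

6040.00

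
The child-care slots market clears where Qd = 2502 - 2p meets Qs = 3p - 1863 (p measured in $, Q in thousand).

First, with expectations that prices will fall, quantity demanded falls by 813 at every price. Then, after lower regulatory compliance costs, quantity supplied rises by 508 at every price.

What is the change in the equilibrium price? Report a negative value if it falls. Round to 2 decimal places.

Solve the original market: 2502 - 2p = 3p - 1863, hence p = 873 and Q = 756.
With the change applied: demand Qd = 1689 - 2p, supply Qs = 3p - 1355.
New equilibrium: 1689 - 2p = 3p - 1355 ⇒ 3044 = 5p ⇒ p = 608.8, Q = 471.4.
Δp = 608.8 − 873 = -264.20.

-264.20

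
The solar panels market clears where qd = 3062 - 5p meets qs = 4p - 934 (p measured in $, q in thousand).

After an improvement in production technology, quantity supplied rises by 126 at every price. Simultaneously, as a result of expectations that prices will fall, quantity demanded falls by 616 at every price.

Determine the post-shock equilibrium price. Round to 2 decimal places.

Solve the original market: 3062 - 5p = 4p - 934, hence p = 444 and q = 842.
The new curves are qd = 2446 - 5p (demand) and qs = 4p - 808 (supply).
Setting them equal: 2446 - 5p = 4p - 808 → 3254 = 9p, so p = 3254/9 ≈ 361.5556 and q = 5744/9 ≈ 638.2222.

361.56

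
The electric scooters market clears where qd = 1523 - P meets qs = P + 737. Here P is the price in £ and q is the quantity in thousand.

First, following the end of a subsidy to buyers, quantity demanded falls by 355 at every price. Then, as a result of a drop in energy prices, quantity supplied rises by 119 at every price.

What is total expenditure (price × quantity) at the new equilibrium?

157872

Before the shock: 1523 - P = P + 737 ⇒ 786 = 2P ⇒ P = 393, q = 1130.
The shock moves the curves to qd = 1168 - P and qs = P + 856.
Clearing the new market: 1168 - P = P + 856, so P = 156 and q = 1012.
New expenditure = 156 × 1012 = 157872.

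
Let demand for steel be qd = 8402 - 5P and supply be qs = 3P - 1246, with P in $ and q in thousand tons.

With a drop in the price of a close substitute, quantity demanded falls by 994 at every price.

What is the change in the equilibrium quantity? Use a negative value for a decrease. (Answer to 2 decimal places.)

-372.75

Original equilibrium: 8402 - 5P = 3P - 1246 gives 9648 = 8P, so P = 1206 and q = 2372.
The new curves are qd = 7408 - 5P (demand) and qs = 3P - 1246 (supply).
Equate the new curves: 7408 - 5P = 3P - 1246, giving 8654 = 8P, P = 1081.75, q = 1999.25.
Δq = 1999.25 − 2372 = -372.75.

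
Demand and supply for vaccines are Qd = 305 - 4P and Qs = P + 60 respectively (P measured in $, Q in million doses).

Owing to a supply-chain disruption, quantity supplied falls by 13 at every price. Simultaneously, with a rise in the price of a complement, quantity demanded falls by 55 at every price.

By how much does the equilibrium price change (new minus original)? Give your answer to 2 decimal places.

Initially, 305 - 4P = P + 60, so 245 = 5P and P = 49, Q = 109.
The new curves are Qd = 250 - 4P (demand) and Qs = P + 47 (supply).
Setting them equal: 250 - 4P = P + 47 → 203 = 5P, so P = 40.6 and Q = 87.6.
ΔP = 40.6 − 49 = -8.40.

-8.40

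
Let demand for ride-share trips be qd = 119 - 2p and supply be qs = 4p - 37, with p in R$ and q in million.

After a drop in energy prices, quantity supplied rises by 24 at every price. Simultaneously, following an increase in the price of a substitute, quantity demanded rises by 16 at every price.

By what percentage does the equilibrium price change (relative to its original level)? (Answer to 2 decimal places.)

-5.13

Initially, 119 - 2p = 4p - 37, so 156 = 6p and p = 26, q = 67.
The shock moves the curves to qd = 135 - 2p and qs = 4p - 13.
New equilibrium: 135 - 2p = 4p - 13 ⇒ 148 = 6p ⇒ p = 74/3 ≈ 24.6667, q = 257/3 ≈ 85.6667.
%Δp = (24.6667 − 26) / 26 × 100 = -5.13%.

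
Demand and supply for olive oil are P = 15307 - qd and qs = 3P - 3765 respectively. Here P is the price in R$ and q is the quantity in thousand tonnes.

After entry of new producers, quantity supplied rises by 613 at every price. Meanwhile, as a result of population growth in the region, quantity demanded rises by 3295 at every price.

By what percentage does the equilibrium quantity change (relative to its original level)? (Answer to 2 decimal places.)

+24.90

Before the shock: 15307 - P = 3P - 3765 ⇒ 19072 = 4P ⇒ P = 4768, q = 10539.
With the change applied: demand qd = 18602 - P, supply qs = 3P - 3152.
Equate the new curves: 18602 - P = 3P - 3152, giving 21754 = 4P, P = 5438.5, q = 13163.5.
%Δq = (13163.5 − 10539) / 10539 × 100 = +24.90%.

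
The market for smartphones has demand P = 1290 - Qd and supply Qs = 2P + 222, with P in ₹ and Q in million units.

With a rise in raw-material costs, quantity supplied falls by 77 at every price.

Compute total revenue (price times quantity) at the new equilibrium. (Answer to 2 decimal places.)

346680.56

Before the shock: 1290 - P = 2P + 222 ⇒ 1068 = 3P ⇒ P = 356, Q = 934.
The new curves are Qd = 1290 - P (demand) and Qs = 2P + 145 (supply).
Setting them equal: 1290 - P = 2P + 145 → 1145 = 3P, so P = 1145/3 ≈ 381.6667 and Q = 2725/3 ≈ 908.3333.
New expenditure = 381.6667 × 908.3333 = 346680.56.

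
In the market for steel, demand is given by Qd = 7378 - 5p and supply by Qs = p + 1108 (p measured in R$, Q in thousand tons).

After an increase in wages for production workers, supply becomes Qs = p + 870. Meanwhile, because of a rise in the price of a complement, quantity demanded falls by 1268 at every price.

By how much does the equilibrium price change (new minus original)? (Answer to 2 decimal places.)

-171.67

Solve the original market: 7378 - 5p = p + 1108, hence p = 1045 and Q = 2153.
After the shift, demand is Qd = 6110 - 5p and supply is Qs = p + 870.
Equate the new curves: 6110 - 5p = p + 870, giving 5240 = 6p, p = 2620/3 ≈ 873.3333, Q = 5230/3 ≈ 1743.3333.
Δp = 873.3333 − 1045 = -171.67.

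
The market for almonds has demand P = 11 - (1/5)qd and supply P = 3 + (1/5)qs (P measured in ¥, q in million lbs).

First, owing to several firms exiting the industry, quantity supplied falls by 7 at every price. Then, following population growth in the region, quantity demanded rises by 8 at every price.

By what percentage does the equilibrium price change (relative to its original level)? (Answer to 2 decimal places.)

+21.43

Initially, 55 - 5P = 5P - 15, so 70 = 10P and P = 7, q = 20.
The new curves are qd = 63 - 5P (demand) and qs = 5P - 22 (supply).
New equilibrium: 63 - 5P = 5P - 22 ⇒ 85 = 10P ⇒ P = 8.5, q = 20.5.
%ΔP = (8.5 − 7) / 7 × 100 = +21.43%.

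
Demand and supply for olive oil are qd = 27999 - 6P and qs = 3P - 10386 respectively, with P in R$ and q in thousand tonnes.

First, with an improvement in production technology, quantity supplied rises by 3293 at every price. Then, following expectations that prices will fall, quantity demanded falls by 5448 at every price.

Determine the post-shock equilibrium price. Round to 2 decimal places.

3293.78

Original equilibrium: 27999 - 6P = 3P - 10386 gives 38385 = 9P, so P = 4265 and q = 2409.
After the shift, demand is qd = 22551 - 6P and supply is qs = 3P - 7093.
Equate the new curves: 22551 - 6P = 3P - 7093, giving 29644 = 9P, P = 29644/9 ≈ 3293.7778, q = 8365/3 ≈ 2788.3333.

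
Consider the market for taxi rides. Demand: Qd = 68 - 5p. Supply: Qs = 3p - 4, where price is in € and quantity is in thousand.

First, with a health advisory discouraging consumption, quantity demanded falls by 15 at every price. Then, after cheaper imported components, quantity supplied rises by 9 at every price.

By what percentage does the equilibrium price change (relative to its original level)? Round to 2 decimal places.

-33.33

Before the shock: 68 - 5p = 3p - 4 ⇒ 72 = 8p ⇒ p = 9, Q = 23.
The new curves are Qd = 53 - 5p (demand) and Qs = 3p + 5 (supply).
New equilibrium: 53 - 5p = 3p + 5 ⇒ 48 = 8p ⇒ p = 6, Q = 23.
%Δp = (6 − 9) / 9 × 100 = -33.33%.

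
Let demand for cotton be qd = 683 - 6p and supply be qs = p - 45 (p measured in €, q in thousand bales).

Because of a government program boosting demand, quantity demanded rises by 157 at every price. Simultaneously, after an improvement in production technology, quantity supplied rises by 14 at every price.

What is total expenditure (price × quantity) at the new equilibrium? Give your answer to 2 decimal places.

11625.18

Original equilibrium: 683 - 6p = p - 45 gives 728 = 7p, so p = 104 and q = 59.
The shock moves the curves to qd = 840 - 6p and qs = p - 31.
Setting them equal: 840 - 6p = p - 31 → 871 = 7p, so p = 871/7 ≈ 124.4286 and q = 654/7 ≈ 93.4286.
New expenditure = 124.4286 × 93.4286 = 11625.18.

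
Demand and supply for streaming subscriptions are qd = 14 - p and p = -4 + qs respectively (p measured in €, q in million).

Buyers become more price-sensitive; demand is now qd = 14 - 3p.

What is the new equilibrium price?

2.5

Solve the original market: 14 - p = p + 4, hence p = 5 and q = 9.
The new curves are qd = 14 - 3p (demand) and qs = p + 4 (supply).
Clearing the new market: 14 - 3p = p + 4, so p = 2.5 and q = 6.5.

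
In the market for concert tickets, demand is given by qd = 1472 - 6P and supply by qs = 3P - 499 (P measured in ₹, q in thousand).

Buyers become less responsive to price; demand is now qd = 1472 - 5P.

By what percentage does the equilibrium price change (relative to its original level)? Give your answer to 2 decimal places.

+12.50

Original equilibrium: 1472 - 6P = 3P - 499 gives 1971 = 9P, so P = 219 and q = 158.
With the change applied: demand qd = 1472 - 5P, supply qs = 3P - 499.
Clearing the new market: 1472 - 5P = 3P - 499, so P = 246.375 and q = 240.125.
%ΔP = (246.375 − 219) / 219 × 100 = +12.50%.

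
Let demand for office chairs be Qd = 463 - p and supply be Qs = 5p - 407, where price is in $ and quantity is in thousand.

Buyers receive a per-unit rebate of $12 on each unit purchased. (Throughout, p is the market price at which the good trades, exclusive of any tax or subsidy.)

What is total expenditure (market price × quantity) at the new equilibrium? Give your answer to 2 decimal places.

Solve the original market: 463 - p = 5p - 407, hence p = 145 and Q = 318.
Since buyers' out-of-pocket price is the market price minus the rebate, the effective demand curve becomes Qd = 475 - p.
Setting them equal: 475 - p = 5p - 407 → 882 = 6p, so p = 147 and Q = 328.
New expenditure = 147 × 328 = 48216.00.

48216.00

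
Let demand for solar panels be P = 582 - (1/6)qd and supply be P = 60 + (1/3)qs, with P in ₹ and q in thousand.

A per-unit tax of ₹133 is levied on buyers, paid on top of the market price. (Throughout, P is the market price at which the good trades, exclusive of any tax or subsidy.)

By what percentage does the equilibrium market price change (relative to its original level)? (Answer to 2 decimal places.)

Before the shock: 3492 - 6P = 3P - 180 ⇒ 3672 = 9P ⇒ P = 408, q = 1044.
Since buyers pay the price plus the tax, the effective demand curve becomes qd = 2694 - 6P.
Clearing the new market: 2694 - 6P = 3P - 180, so P = 958/3 ≈ 319.3333 and q = 778.
%ΔP = (319.3333 − 408) / 408 × 100 = -21.73%.

-21.73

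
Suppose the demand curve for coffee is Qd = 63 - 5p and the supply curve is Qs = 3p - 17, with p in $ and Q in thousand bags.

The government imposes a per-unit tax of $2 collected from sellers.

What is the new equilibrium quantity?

9.25

Initially, 63 - 5p = 3p - 17, so 80 = 8p and p = 10, Q = 13.
Since sellers keep the price net of the tax, the effective supply curve becomes Qs = 3p - 23.
Clearing the new market: 63 - 5p = 3p - 23, so p = 10.75 and Q = 9.25.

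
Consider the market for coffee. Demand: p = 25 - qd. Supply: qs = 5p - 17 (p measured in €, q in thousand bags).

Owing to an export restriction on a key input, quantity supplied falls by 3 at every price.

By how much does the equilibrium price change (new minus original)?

+0.5

Original equilibrium: 25 - p = 5p - 17 gives 42 = 6p, so p = 7 and q = 18.
The new curves are qd = 25 - p (demand) and qs = 5p - 20 (supply).
Setting them equal: 25 - p = 5p - 20 → 45 = 6p, so p = 7.5 and q = 17.5.
Δp = 7.5 − 7 = +0.5.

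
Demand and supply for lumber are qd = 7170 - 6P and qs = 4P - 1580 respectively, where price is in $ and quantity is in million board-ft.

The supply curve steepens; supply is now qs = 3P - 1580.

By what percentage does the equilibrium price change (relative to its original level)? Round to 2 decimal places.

+11.11

Initially, 7170 - 6P = 4P - 1580, so 8750 = 10P and P = 875, q = 1920.
The new curves are qd = 7170 - 6P (demand) and qs = 3P - 1580 (supply).
Clearing the new market: 7170 - 6P = 3P - 1580, so P = 8750/9 ≈ 972.2222 and q = 4010/3 ≈ 1336.6667.
%ΔP = (972.2222 − 875) / 875 × 100 = +11.11%.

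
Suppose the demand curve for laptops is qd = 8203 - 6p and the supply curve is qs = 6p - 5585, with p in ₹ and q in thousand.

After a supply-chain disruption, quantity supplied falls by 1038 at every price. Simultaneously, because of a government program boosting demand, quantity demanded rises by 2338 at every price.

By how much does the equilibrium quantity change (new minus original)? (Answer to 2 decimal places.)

+650.00

Before the shock: 8203 - 6p = 6p - 5585 ⇒ 13788 = 12p ⇒ p = 1149, q = 1309.
The new curves are qd = 10541 - 6p (demand) and qs = 6p - 6623 (supply).
Setting them equal: 10541 - 6p = 6p - 6623 → 17164 = 12p, so p = 4291/3 ≈ 1430.3333 and q = 1959.
Δq = 1959 − 1309 = +650.00.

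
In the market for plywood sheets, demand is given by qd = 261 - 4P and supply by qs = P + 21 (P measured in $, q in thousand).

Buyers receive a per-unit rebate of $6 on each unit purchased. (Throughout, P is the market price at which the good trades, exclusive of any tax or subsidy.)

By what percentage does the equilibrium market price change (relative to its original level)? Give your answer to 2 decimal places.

+10.00

Original equilibrium: 261 - 4P = P + 21 gives 240 = 5P, so P = 48 and q = 69.
Since buyers' out-of-pocket price is the market price minus the rebate, the effective demand curve becomes qd = 285 - 4P.
Clearing the new market: 285 - 4P = P + 21, so P = 52.8 and q = 73.8.
%ΔP = (52.8 − 48) / 48 × 100 = +10.00%.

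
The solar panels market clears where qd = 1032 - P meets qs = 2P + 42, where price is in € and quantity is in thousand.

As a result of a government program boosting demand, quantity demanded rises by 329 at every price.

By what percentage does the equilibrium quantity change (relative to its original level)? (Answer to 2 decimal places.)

+31.24

Initially, 1032 - P = 2P + 42, so 990 = 3P and P = 330, q = 702.
The new curves are qd = 1361 - P (demand) and qs = 2P + 42 (supply).
Clearing the new market: 1361 - P = 2P + 42, so P = 1319/3 ≈ 439.6667 and q = 2764/3 ≈ 921.3333.
%Δq = (921.3333 − 702) / 702 × 100 = +31.24%.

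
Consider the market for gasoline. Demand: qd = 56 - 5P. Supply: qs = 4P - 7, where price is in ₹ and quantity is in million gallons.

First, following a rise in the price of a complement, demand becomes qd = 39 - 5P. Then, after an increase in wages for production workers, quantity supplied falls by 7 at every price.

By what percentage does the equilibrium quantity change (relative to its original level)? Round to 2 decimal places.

Initially, 56 - 5P = 4P - 7, so 63 = 9P and P = 7, q = 21.
After the shift, demand is qd = 39 - 5P and supply is qs = 4P - 14.
Equate the new curves: 39 - 5P = 4P - 14, giving 53 = 9P, P = 53/9 ≈ 5.8889, q = 86/9 ≈ 9.5556.
%Δq = (9.5556 − 21) / 21 × 100 = -54.50%.

-54.50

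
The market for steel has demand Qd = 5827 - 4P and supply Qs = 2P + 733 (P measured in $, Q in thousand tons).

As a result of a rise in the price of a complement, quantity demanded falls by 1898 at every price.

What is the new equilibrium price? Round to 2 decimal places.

Initially, 5827 - 4P = 2P + 733, so 5094 = 6P and P = 849, Q = 2431.
The shock moves the curves to Qd = 3929 - 4P and Qs = 2P + 733.
Setting them equal: 3929 - 4P = 2P + 733 → 3196 = 6P, so P = 1598/3 ≈ 532.6667 and Q = 5395/3 ≈ 1798.3333.

532.67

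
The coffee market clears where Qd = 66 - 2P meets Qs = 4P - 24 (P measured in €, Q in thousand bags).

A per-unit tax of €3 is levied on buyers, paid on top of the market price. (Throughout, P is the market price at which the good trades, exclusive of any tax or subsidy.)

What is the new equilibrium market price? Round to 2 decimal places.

Original equilibrium: 66 - 2P = 4P - 24 gives 90 = 6P, so P = 15 and Q = 36.
Since buyers pay the price plus the tax, the effective demand curve becomes Qd = 60 - 2P.
Setting them equal: 60 - 2P = 4P - 24 → 84 = 6P, so P = 14 and Q = 32.

14.00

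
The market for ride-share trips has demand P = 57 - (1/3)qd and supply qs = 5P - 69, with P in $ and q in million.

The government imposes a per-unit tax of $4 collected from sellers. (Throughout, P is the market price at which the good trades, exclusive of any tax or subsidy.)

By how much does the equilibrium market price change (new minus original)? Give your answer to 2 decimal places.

+2.50

Before the shock: 171 - 3P = 5P - 69 ⇒ 240 = 8P ⇒ P = 30, q = 81.
Since sellers keep the price net of the tax, the effective supply curve becomes qs = 5P - 89.
Equate the new curves: 171 - 3P = 5P - 89, giving 260 = 8P, P = 32.5, q = 73.5.
ΔP = 32.5 − 30 = +2.50.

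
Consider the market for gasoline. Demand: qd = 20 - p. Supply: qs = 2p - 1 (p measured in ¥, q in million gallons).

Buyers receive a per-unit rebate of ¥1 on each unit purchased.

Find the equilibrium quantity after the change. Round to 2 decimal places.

Original equilibrium: 20 - p = 2p - 1 gives 21 = 3p, so p = 7 and q = 13.
Since buyers' out-of-pocket price is the market price minus the rebate, the effective demand curve becomes qd = 21 - p.
Equate the new curves: 21 - p = 2p - 1, giving 22 = 3p, p = 22/3 ≈ 7.3333, q = 41/3 ≈ 13.6667.

13.67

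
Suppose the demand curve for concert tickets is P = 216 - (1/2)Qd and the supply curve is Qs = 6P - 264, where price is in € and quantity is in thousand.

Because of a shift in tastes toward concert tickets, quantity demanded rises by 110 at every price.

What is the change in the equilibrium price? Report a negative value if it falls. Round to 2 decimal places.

+13.75

Solve the original market: 432 - 2P = 6P - 264, hence P = 87 and Q = 258.
After the shift, demand is Qd = 542 - 2P and supply is Qs = 6P - 264.
Equate the new curves: 542 - 2P = 6P - 264, giving 806 = 8P, P = 100.75, Q = 340.5.
ΔP = 100.75 − 87 = +13.75.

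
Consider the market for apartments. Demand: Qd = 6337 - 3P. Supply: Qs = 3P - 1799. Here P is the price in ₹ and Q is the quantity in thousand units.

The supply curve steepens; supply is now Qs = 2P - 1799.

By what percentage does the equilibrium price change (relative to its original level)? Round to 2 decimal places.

+20.00

Original equilibrium: 6337 - 3P = 3P - 1799 gives 8136 = 6P, so P = 1356 and Q = 2269.
With the change applied: demand Qd = 6337 - 3P, supply Qs = 2P - 1799.
New equilibrium: 6337 - 3P = 2P - 1799 ⇒ 8136 = 5P ⇒ P = 1627.2, Q = 1455.4.
%ΔP = (1627.2 − 1356) / 1356 × 100 = +20.00%.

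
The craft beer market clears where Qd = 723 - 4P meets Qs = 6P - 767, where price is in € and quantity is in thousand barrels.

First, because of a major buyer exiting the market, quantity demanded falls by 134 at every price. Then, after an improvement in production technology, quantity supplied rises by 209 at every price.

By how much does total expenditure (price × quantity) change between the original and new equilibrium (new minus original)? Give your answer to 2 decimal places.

-3989.06

Original equilibrium: 723 - 4P = 6P - 767 gives 1490 = 10P, so P = 149 and Q = 127.
With the change applied: demand Qd = 589 - 4P, supply Qs = 6P - 558.
New equilibrium: 589 - 4P = 6P - 558 ⇒ 1147 = 10P ⇒ P = 114.7, Q = 130.2.
Expenditure moves from 149×127 = 18923 to 114.7×130.2 = 14933.94; change = -3989.06.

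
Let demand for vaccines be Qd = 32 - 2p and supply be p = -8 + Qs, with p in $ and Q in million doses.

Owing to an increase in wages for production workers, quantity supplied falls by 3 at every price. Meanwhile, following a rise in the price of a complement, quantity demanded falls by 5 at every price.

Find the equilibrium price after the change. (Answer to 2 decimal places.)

Initially, 32 - 2p = p + 8, so 24 = 3p and p = 8, Q = 16.
The shock moves the curves to Qd = 27 - 2p and Qs = p + 5.
Setting them equal: 27 - 2p = p + 5 → 22 = 3p, so p = 22/3 ≈ 7.3333 and Q = 37/3 ≈ 12.3333.

7.33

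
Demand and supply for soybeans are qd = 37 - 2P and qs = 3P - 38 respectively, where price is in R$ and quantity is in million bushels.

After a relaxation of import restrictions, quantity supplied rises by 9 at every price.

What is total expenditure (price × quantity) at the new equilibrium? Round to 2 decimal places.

Solve the original market: 37 - 2P = 3P - 38, hence P = 15 and q = 7.
The new curves are qd = 37 - 2P (demand) and qs = 3P - 29 (supply).
Setting them equal: 37 - 2P = 3P - 29 → 66 = 5P, so P = 13.2 and q = 10.6.
New expenditure = 13.2 × 10.6 = 139.92.

139.92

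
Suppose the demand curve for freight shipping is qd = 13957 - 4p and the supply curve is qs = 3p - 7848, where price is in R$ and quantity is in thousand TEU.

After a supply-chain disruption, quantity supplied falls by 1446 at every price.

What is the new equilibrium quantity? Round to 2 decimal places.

Initially, 13957 - 4p = 3p - 7848, so 21805 = 7p and p = 3115, q = 1497.
With the change applied: demand qd = 13957 - 4p, supply qs = 3p - 9294.
Setting them equal: 13957 - 4p = 3p - 9294 → 23251 = 7p, so p = 23251/7 ≈ 3321.5714 and q = 4695/7 ≈ 670.7143.

670.71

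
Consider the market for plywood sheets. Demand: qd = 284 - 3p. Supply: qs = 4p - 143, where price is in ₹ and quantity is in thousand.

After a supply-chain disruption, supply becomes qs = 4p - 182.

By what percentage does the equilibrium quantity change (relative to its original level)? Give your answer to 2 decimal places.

-16.55

Solve the original market: 284 - 3p = 4p - 143, hence p = 61 and q = 101.
With the change applied: demand qd = 284 - 3p, supply qs = 4p - 182.
Equate the new curves: 284 - 3p = 4p - 182, giving 466 = 7p, p = 466/7 ≈ 66.5714, q = 590/7 ≈ 84.2857.
%Δq = (84.2857 − 101) / 101 × 100 = -16.55%.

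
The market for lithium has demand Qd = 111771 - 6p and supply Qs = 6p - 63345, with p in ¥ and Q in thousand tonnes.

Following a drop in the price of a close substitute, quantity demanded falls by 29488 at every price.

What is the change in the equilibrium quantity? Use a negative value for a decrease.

-14744

Solve the original market: 111771 - 6p = 6p - 63345, hence p = 14593 and Q = 24213.
The new curves are Qd = 82283 - 6p (demand) and Qs = 6p - 63345 (supply).
Clearing the new market: 82283 - 6p = 6p - 63345, so p = 36407/3 ≈ 12135.6667 and Q = 9469.
ΔQ = 9469 − 24213 = -14744.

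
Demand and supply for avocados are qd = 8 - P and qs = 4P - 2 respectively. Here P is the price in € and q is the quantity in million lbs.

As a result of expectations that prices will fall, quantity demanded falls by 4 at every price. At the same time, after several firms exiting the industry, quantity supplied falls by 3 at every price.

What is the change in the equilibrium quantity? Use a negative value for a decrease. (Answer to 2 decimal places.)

-3.80

Original equilibrium: 8 - P = 4P - 2 gives 10 = 5P, so P = 2 and q = 6.
With the change applied: demand qd = 4 - P, supply qs = 4P - 5.
Equate the new curves: 4 - P = 4P - 5, giving 9 = 5P, P = 1.8, q = 2.2.
Δq = 2.2 − 6 = -3.80.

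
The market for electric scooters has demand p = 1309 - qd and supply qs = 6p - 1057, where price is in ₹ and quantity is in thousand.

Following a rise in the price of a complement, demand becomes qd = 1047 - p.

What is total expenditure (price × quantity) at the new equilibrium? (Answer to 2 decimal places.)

224355.10

Original equilibrium: 1309 - p = 6p - 1057 gives 2366 = 7p, so p = 338 and q = 971.
The shock moves the curves to qd = 1047 - p and qs = 6p - 1057.
Setting them equal: 1047 - p = 6p - 1057 → 2104 = 7p, so p = 2104/7 ≈ 300.5714 and q = 5225/7 ≈ 746.4286.
New expenditure = 300.5714 × 746.4286 = 224355.10.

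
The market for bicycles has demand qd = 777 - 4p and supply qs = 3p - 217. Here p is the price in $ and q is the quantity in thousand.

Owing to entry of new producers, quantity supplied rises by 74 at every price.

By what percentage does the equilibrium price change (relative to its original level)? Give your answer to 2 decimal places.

-7.44

Before the shock: 777 - 4p = 3p - 217 ⇒ 994 = 7p ⇒ p = 142, q = 209.
After the shift, demand is qd = 777 - 4p and supply is qs = 3p - 143.
Setting them equal: 777 - 4p = 3p - 143 → 920 = 7p, so p = 920/7 ≈ 131.4286 and q = 1759/7 ≈ 251.2857.
%Δp = (131.4286 − 142) / 142 × 100 = -7.44%.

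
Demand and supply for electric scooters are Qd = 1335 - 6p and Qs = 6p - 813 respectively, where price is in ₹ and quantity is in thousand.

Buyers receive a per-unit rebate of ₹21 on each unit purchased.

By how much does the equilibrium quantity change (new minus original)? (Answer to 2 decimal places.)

+63.00

Solve the original market: 1335 - 6p = 6p - 813, hence p = 179 and Q = 261.
Since buyers' out-of-pocket price is the market price minus the rebate, the effective demand curve becomes Qd = 1461 - 6p.
New equilibrium: 1461 - 6p = 6p - 813 ⇒ 2274 = 12p ⇒ p = 189.5, Q = 324.
ΔQ = 324 − 261 = +63.00.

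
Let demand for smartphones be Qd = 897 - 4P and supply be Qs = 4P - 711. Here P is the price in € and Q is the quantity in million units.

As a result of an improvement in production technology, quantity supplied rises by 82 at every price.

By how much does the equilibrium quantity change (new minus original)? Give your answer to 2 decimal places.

Initially, 897 - 4P = 4P - 711, so 1608 = 8P and P = 201, Q = 93.
The shock moves the curves to Qd = 897 - 4P and Qs = 4P - 629.
New equilibrium: 897 - 4P = 4P - 629 ⇒ 1526 = 8P ⇒ P = 190.75, Q = 134.
ΔQ = 134 − 93 = +41.00.

+41.00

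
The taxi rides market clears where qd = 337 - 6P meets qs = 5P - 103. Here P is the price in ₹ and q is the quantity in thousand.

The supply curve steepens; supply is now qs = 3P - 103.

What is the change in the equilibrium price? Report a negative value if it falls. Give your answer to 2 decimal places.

Initially, 337 - 6P = 5P - 103, so 440 = 11P and P = 40, q = 97.
After the shift, demand is qd = 337 - 6P and supply is qs = 3P - 103.
Clearing the new market: 337 - 6P = 3P - 103, so P = 440/9 ≈ 48.8889 and q = 131/3 ≈ 43.6667.
ΔP = 48.8889 − 40 = +8.89.

+8.89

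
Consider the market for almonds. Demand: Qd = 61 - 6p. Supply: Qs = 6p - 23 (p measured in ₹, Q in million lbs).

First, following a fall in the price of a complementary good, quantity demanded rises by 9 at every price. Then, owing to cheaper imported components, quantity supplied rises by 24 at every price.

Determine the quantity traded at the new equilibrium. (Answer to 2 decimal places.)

35.50

Initially, 61 - 6p = 6p - 23, so 84 = 12p and p = 7, Q = 19.
After the shift, demand is Qd = 70 - 6p and supply is Qs = 6p + 1.
Clearing the new market: 70 - 6p = 6p + 1, so p = 5.75 and Q = 35.5.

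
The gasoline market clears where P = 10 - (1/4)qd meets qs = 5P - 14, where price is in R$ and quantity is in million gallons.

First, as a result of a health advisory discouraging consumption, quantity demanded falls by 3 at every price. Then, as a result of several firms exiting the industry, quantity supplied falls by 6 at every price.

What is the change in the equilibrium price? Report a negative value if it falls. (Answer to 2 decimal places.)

+0.33

Solve the original market: 40 - 4P = 5P - 14, hence P = 6 and q = 16.
The shock moves the curves to qd = 37 - 4P and qs = 5P - 20.
Setting them equal: 37 - 4P = 5P - 20 → 57 = 9P, so P = 19/3 ≈ 6.3333 and q = 35/3 ≈ 11.6667.
ΔP = 6.3333 − 6 = +0.33.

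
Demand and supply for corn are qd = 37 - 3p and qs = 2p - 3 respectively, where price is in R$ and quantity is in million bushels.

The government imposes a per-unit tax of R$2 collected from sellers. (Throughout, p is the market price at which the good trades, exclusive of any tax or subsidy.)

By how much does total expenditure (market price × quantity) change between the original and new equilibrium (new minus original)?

-10.72

Initially, 37 - 3p = 2p - 3, so 40 = 5p and p = 8, q = 13.
Since sellers keep the price net of the tax, the effective supply curve becomes qs = 2p - 7.
Setting them equal: 37 - 3p = 2p - 7 → 44 = 5p, so p = 8.8 and q = 10.6.
Expenditure moves from 8×13 = 104 to 8.8×10.6 = 93.28; change = -10.72.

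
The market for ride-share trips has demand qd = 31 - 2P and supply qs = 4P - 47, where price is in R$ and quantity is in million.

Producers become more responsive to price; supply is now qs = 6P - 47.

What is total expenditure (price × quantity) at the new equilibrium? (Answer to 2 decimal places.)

Initially, 31 - 2P = 4P - 47, so 78 = 6P and P = 13, q = 5.
With the change applied: demand qd = 31 - 2P, supply qs = 6P - 47.
Setting them equal: 31 - 2P = 6P - 47 → 78 = 8P, so P = 9.75 and q = 11.5.
New expenditure = 9.75 × 11.5 = 112.13.

112.13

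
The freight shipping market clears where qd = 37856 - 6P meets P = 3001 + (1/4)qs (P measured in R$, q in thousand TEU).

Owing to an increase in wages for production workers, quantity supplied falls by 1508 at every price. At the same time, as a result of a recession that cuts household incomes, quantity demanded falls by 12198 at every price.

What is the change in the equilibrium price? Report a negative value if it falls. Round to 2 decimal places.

-1069.00

Before the shock: 37856 - 6P = 4P - 12004 ⇒ 49860 = 10P ⇒ P = 4986, q = 7940.
After the shift, demand is qd = 25658 - 6P and supply is qs = 4P - 13512.
Clearing the new market: 25658 - 6P = 4P - 13512, so P = 3917 and q = 2156.
ΔP = 3917 − 4986 = -1069.00.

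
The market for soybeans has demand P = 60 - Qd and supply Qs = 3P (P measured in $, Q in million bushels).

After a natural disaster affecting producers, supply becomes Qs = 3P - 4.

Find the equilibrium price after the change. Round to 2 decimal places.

Initially, 60 - P = 3P, so 60 = 4P and P = 15, Q = 45.
The new curves are Qd = 60 - P (demand) and Qs = 3P - 4 (supply).
New equilibrium: 60 - P = 3P - 4 ⇒ 64 = 4P ⇒ P = 16, Q = 44.

16.00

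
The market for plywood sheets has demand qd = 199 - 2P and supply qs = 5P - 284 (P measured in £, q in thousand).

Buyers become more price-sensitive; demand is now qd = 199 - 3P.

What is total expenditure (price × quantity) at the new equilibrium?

Initially, 199 - 2P = 5P - 284, so 483 = 7P and P = 69, q = 61.
The shock moves the curves to qd = 199 - 3P and qs = 5P - 284.
Equate the new curves: 199 - 3P = 5P - 284, giving 483 = 8P, P = 60.375, q = 17.875.
New expenditure = 60.375 × 17.875 = 1079.203125.

1079.203125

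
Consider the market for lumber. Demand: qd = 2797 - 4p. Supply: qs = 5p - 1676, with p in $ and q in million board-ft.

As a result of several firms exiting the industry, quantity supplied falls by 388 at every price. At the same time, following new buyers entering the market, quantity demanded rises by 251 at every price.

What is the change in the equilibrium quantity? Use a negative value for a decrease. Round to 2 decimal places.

Before the shock: 2797 - 4p = 5p - 1676 ⇒ 4473 = 9p ⇒ p = 497, q = 809.
The shock moves the curves to qd = 3048 - 4p and qs = 5p - 2064.
Equate the new curves: 3048 - 4p = 5p - 2064, giving 5112 = 9p, p = 568, q = 776.
Δq = 776 − 809 = -33.00.

-33.00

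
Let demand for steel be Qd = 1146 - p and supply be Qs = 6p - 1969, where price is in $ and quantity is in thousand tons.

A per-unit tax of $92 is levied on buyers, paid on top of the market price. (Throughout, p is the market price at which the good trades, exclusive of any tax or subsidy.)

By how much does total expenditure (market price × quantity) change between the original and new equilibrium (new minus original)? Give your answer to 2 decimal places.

-43268.16

Before the shock: 1146 - p = 6p - 1969 ⇒ 3115 = 7p ⇒ p = 445, Q = 701.
Since buyers pay the price plus the tax, the effective demand curve becomes Qd = 1054 - p.
Equate the new curves: 1054 - p = 6p - 1969, giving 3023 = 7p, p = 3023/7 ≈ 431.8571, Q = 4355/7 ≈ 622.1429.
Expenditure moves from 445×701 = 311945 to 431.8571×622.1429 = 268676.8367; change = -43268.16.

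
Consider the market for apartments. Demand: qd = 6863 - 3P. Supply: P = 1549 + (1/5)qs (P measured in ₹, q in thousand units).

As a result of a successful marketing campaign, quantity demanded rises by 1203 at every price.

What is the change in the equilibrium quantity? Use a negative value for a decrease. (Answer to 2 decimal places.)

Initially, 6863 - 3P = 5P - 7745, so 14608 = 8P and P = 1826, q = 1385.
The new curves are qd = 8066 - 3P (demand) and qs = 5P - 7745 (supply).
New equilibrium: 8066 - 3P = 5P - 7745 ⇒ 15811 = 8P ⇒ P = 1976.375, q = 2136.875.
Δq = 2136.875 − 1385 = +751.88.

+751.88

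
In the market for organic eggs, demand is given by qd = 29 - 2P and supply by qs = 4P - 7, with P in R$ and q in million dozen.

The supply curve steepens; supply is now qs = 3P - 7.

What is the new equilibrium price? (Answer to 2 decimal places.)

7.20

Original equilibrium: 29 - 2P = 4P - 7 gives 36 = 6P, so P = 6 and q = 17.
After the shift, demand is qd = 29 - 2P and supply is qs = 3P - 7.
Clearing the new market: 29 - 2P = 3P - 7, so P = 7.2 and q = 14.6.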